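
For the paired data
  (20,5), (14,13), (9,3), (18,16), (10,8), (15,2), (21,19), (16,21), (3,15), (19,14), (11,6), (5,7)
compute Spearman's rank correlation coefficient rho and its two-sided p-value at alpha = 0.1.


Step 1: Rank x and y separately (midranks; no ties here).
rank(x): 20->11, 14->6, 9->3, 18->9, 10->4, 15->7, 21->12, 16->8, 3->1, 19->10, 11->5, 5->2
rank(y): 5->3, 13->7, 3->2, 16->10, 8->6, 2->1, 19->11, 21->12, 15->9, 14->8, 6->4, 7->5
Step 2: d_i = R_x(i) - R_y(i); compute d_i^2.
  (11-3)^2=64, (6-7)^2=1, (3-2)^2=1, (9-10)^2=1, (4-6)^2=4, (7-1)^2=36, (12-11)^2=1, (8-12)^2=16, (1-9)^2=64, (10-8)^2=4, (5-4)^2=1, (2-5)^2=9
sum(d^2) = 202.
Step 3: rho = 1 - 6*202 / (12*(12^2 - 1)) = 1 - 1212/1716 = 0.293706.
Step 4: Under H0, t = rho * sqrt((n-2)/(1-rho^2)) = 0.9716 ~ t(10).
Step 5: Two-sided p-value from the t-distribution with 10 df = 0.354148.
Step 6: alpha = 0.1. fail to reject H0.

rho = 0.2937, p = 0.354148, fail to reject H0 at alpha = 0.1.


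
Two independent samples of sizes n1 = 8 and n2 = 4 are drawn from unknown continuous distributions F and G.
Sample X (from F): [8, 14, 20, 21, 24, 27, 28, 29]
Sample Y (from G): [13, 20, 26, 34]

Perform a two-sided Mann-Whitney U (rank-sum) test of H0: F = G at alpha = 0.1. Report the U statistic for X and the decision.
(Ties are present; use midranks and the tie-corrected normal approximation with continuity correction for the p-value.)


Step 1: Combine and sort all 12 observations; assign midranks.
sorted (value, group): (8,X), (13,Y), (14,X), (20,X), (20,Y), (21,X), (24,X), (26,Y), (27,X), (28,X), (29,X), (34,Y)
ranks: 8->1, 13->2, 14->3, 20->4.5, 20->4.5, 21->6, 24->7, 26->8, 27->9, 28->10, 29->11, 34->12
Step 2: Rank sum for X: R1 = 1 + 3 + 4.5 + 6 + 7 + 9 + 10 + 11 = 51.5.
Step 3: U_X = R1 - n1(n1+1)/2 = 51.5 - 8*9/2 = 51.5 - 36 = 15.5.
       U_Y = n1*n2 - U_X = 32 - 15.5 = 16.5.
Step 4: Ties are present, so use the tie-corrected normal approximation (with continuity correction) for the p-value.
Step 5: p-value = 1.000000; compare to alpha = 0.1. fail to reject H0.

U_X = 15.5, p = 1.000000, fail to reject H0 at alpha = 0.1.


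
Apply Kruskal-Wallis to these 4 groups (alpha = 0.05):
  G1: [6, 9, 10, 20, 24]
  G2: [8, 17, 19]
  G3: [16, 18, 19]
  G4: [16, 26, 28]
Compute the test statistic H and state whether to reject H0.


Step 1: Combine all N = 14 observations and assign midranks.
sorted (value, group, rank): (6,G1,1), (8,G2,2), (9,G1,3), (10,G1,4), (16,G3,5.5), (16,G4,5.5), (17,G2,7), (18,G3,8), (19,G2,9.5), (19,G3,9.5), (20,G1,11), (24,G1,12), (26,G4,13), (28,G4,14)
Step 2: Sum ranks within each group.
R_1 = 31 (n_1 = 5)
R_2 = 18.5 (n_2 = 3)
R_3 = 23 (n_3 = 3)
R_4 = 32.5 (n_4 = 3)
Step 3: H = 12/(N(N+1)) * sum(R_i^2/n_i) - 3(N+1)
     = 12/(14*15) * (31^2/5 + 18.5^2/3 + 23^2/3 + 32.5^2/3) - 3*15
     = 0.057143 * 834.7 - 45
     = 2.697143.
Step 4: Ties present; correction factor C = 1 - 12/(14^3 - 14) = 0.995604. Corrected H = 2.697143 / 0.995604 = 2.709051.
Step 5: Under H0, H ~ chi^2(3); p-value = 0.438691.
Step 6: alpha = 0.05. fail to reject H0.

H = 2.7091, df = 3, p = 0.438691, fail to reject H0.


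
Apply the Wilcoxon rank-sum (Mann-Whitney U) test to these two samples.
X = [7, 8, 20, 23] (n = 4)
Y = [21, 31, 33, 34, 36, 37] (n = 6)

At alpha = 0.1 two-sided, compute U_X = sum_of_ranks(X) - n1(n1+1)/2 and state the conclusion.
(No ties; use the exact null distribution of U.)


Step 1: Combine and sort all 10 observations; assign midranks.
sorted (value, group): (7,X), (8,X), (20,X), (21,Y), (23,X), (31,Y), (33,Y), (34,Y), (36,Y), (37,Y)
ranks: 7->1, 8->2, 20->3, 21->4, 23->5, 31->6, 33->7, 34->8, 36->9, 37->10
Step 2: Rank sum for X: R1 = 1 + 2 + 3 + 5 = 11.
Step 3: U_X = R1 - n1(n1+1)/2 = 11 - 4*5/2 = 11 - 10 = 1.
       U_Y = n1*n2 - U_X = 24 - 1 = 23.
Step 4: No ties, so the exact null distribution of U (based on enumerating the C(10,4) = 210 equally likely rank assignments) gives the two-sided p-value.
Step 5: p-value = 0.019048; compare to alpha = 0.1. reject H0.

U_X = 1, p = 0.019048, reject H0 at alpha = 0.1.


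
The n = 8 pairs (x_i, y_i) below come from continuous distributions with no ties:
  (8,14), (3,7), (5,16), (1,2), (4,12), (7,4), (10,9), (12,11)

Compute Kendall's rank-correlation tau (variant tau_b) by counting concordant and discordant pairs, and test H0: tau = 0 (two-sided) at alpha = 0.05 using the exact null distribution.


Step 1: Enumerate the 28 unordered pairs (i,j) with i<j and classify each by sign(x_j-x_i) * sign(y_j-y_i).
  (1,2):dx=-5,dy=-7->C; (1,3):dx=-3,dy=+2->D; (1,4):dx=-7,dy=-12->C; (1,5):dx=-4,dy=-2->C
  (1,6):dx=-1,dy=-10->C; (1,7):dx=+2,dy=-5->D; (1,8):dx=+4,dy=-3->D; (2,3):dx=+2,dy=+9->C
  (2,4):dx=-2,dy=-5->C; (2,5):dx=+1,dy=+5->C; (2,6):dx=+4,dy=-3->D; (2,7):dx=+7,dy=+2->C
  (2,8):dx=+9,dy=+4->C; (3,4):dx=-4,dy=-14->C; (3,5):dx=-1,dy=-4->C; (3,6):dx=+2,dy=-12->D
  (3,7):dx=+5,dy=-7->D; (3,8):dx=+7,dy=-5->D; (4,5):dx=+3,dy=+10->C; (4,6):dx=+6,dy=+2->C
  (4,7):dx=+9,dy=+7->C; (4,8):dx=+11,dy=+9->C; (5,6):dx=+3,dy=-8->D; (5,7):dx=+6,dy=-3->D
  (5,8):dx=+8,dy=-1->D; (6,7):dx=+3,dy=+5->C; (6,8):dx=+5,dy=+7->C; (7,8):dx=+2,dy=+2->C
Step 2: C = 18, D = 10, total pairs = 28.
Step 3: tau = (C - D)/(n(n-1)/2) = (18 - 10)/28 = 0.285714.
Step 4: Exact two-sided p-value (enumerate n! = 40320 permutations of y under H0): p = 0.398760.
Step 5: alpha = 0.05. fail to reject H0.

tau_b = 0.2857 (C=18, D=10), p = 0.398760, fail to reject H0.


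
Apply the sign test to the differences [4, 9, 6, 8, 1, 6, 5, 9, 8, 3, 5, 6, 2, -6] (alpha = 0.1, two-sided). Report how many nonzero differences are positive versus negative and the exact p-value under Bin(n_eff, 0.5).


Step 1: Discard zero differences. Original n = 14; n_eff = number of nonzero differences = 14.
Nonzero differences (with sign): +4, +9, +6, +8, +1, +6, +5, +9, +8, +3, +5, +6, +2, -6
Step 2: Count signs: positive = 13, negative = 1.
Step 3: Under H0: P(positive) = 0.5, so the number of positives S ~ Bin(14, 0.5).
Step 4: Two-sided exact p-value = sum of Bin(14,0.5) probabilities at or below the observed probability = 0.001831.
Step 5: alpha = 0.1. reject H0.

n_eff = 14, pos = 13, neg = 1, p = 0.001831, reject H0.


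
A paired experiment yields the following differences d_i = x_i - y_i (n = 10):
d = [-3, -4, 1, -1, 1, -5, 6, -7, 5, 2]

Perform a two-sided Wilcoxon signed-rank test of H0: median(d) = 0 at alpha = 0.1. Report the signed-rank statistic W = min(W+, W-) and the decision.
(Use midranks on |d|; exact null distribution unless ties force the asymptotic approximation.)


Step 1: Drop any zero differences (none here) and take |d_i|.
|d| = [3, 4, 1, 1, 1, 5, 6, 7, 5, 2]
Step 2: Midrank |d_i| (ties get averaged ranks).
ranks: |3|->5, |4|->6, |1|->2, |1|->2, |1|->2, |5|->7.5, |6|->9, |7|->10, |5|->7.5, |2|->4
Step 3: Attach original signs; sum ranks with positive sign and with negative sign.
W+ = 2 + 2 + 9 + 7.5 + 4 = 24.5
W- = 5 + 6 + 2 + 7.5 + 10 = 30.5
(Check: W+ + W- = 55 should equal n(n+1)/2 = 55.)
Step 4: Test statistic W = min(W+, W-) = 24.5.
Step 5: Ties in |d|, so use the tie-corrected normal approximation.
        E[W] = n(n+1)/4 = 10*11/4 = 27.5.
        Tie groups: |d|=1 (t=3), |d|=5 (t=2); sum(t^3 - t) = 30.
        Var[W] = n(n+1)(2n+1)/24 - sum(t^3-t)/48 = 2310/24 - 30/48 = 95.625.
        z = (W - E[W]) / sqrt(Var[W]) = (24.5 - 27.5) / 9.7788 = -0.3068.
        Two-sided p = 2*Phi(z) = 0.759006.
Step 6: alpha = 0.1. fail to reject H0.

W+ = 24.5, W- = 30.5, W = min = 24.5, p = 0.759006, fail to reject H0.


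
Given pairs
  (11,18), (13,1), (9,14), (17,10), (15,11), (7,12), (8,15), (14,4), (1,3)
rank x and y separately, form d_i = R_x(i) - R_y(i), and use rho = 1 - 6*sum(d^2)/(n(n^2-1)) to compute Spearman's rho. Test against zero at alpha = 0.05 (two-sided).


Step 1: Rank x and y separately (midranks; no ties here).
rank(x): 11->5, 13->6, 9->4, 17->9, 15->8, 7->2, 8->3, 14->7, 1->1
rank(y): 18->9, 1->1, 14->7, 10->4, 11->5, 12->6, 15->8, 4->3, 3->2
Step 2: d_i = R_x(i) - R_y(i); compute d_i^2.
  (5-9)^2=16, (6-1)^2=25, (4-7)^2=9, (9-4)^2=25, (8-5)^2=9, (2-6)^2=16, (3-8)^2=25, (7-3)^2=16, (1-2)^2=1
sum(d^2) = 142.
Step 3: rho = 1 - 6*142 / (9*(9^2 - 1)) = 1 - 852/720 = -0.183333.
Step 4: Under H0, t = rho * sqrt((n-2)/(1-rho^2)) = -0.4934 ~ t(7).
Step 5: Two-sided p-value from the t-distribution with 7 df = 0.636820.
Step 6: alpha = 0.05. fail to reject H0.

rho = -0.1833, p = 0.636820, fail to reject H0 at alpha = 0.05.


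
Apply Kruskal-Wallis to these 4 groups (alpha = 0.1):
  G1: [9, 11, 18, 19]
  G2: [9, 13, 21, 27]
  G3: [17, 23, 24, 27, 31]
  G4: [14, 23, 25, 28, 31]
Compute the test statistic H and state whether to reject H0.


Step 1: Combine all N = 18 observations and assign midranks.
sorted (value, group, rank): (9,G1,1.5), (9,G2,1.5), (11,G1,3), (13,G2,4), (14,G4,5), (17,G3,6), (18,G1,7), (19,G1,8), (21,G2,9), (23,G3,10.5), (23,G4,10.5), (24,G3,12), (25,G4,13), (27,G2,14.5), (27,G3,14.5), (28,G4,16), (31,G3,17.5), (31,G4,17.5)
Step 2: Sum ranks within each group.
R_1 = 19.5 (n_1 = 4)
R_2 = 29 (n_2 = 4)
R_3 = 60.5 (n_3 = 5)
R_4 = 62 (n_4 = 5)
Step 3: H = 12/(N(N+1)) * sum(R_i^2/n_i) - 3(N+1)
     = 12/(18*19) * (19.5^2/4 + 29^2/4 + 60.5^2/5 + 62^2/5) - 3*19
     = 0.035088 * 1806.16 - 57
     = 6.374123.
Step 4: Ties present; correction factor C = 1 - 24/(18^3 - 18) = 0.995872. Corrected H = 6.374123 / 0.995872 = 6.400544.
Step 5: Under H0, H ~ chi^2(3); p-value = 0.093668.
Step 6: alpha = 0.1. reject H0.

H = 6.4005, df = 3, p = 0.093668, reject H0.


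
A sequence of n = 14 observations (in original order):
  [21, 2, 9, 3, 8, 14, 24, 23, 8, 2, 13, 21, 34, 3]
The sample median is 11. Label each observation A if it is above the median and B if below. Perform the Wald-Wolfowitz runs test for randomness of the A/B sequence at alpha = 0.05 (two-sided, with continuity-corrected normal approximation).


Step 1: Compute median = 11; label A = above, B = below.
Labels in order: ABBBBAAABBAAAB  (n_A = 7, n_B = 7)
Step 2: Count runs R = 6.
Step 3: Under H0 (random ordering), E[R] = 2*n_A*n_B/(n_A+n_B) + 1 = 2*7*7/14 + 1 = 8.0000.
        Var[R] = 2*n_A*n_B*(2*n_A*n_B - n_A - n_B) / ((n_A+n_B)^2 * (n_A+n_B-1)) = 8232/2548 = 3.2308.
        SD[R] = 1.7974.
Step 4: Continuity-corrected z = (R + 0.5 - E[R]) / SD[R] = (6 + 0.5 - 8.0000) / 1.7974 = -0.8345.
Step 5: Two-sided p-value via normal approximation = 2*(1 - Phi(|z|)) = 0.403986.
Step 6: alpha = 0.05. fail to reject H0.

R = 6, z = -0.8345, p = 0.403986, fail to reject H0.


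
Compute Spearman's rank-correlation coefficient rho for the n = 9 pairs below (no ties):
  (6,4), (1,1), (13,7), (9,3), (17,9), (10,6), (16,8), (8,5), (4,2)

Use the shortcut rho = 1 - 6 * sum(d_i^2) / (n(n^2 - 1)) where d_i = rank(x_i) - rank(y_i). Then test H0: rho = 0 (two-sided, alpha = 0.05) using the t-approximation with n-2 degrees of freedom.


Step 1: Rank x and y separately (midranks; no ties here).
rank(x): 6->3, 1->1, 13->7, 9->5, 17->9, 10->6, 16->8, 8->4, 4->2
rank(y): 4->4, 1->1, 7->7, 3->3, 9->9, 6->6, 8->8, 5->5, 2->2
Step 2: d_i = R_x(i) - R_y(i); compute d_i^2.
  (3-4)^2=1, (1-1)^2=0, (7-7)^2=0, (5-3)^2=4, (9-9)^2=0, (6-6)^2=0, (8-8)^2=0, (4-5)^2=1, (2-2)^2=0
sum(d^2) = 6.
Step 3: rho = 1 - 6*6 / (9*(9^2 - 1)) = 1 - 36/720 = 0.950000.
Step 4: Under H0, t = rho * sqrt((n-2)/(1-rho^2)) = 8.0495 ~ t(7).
Step 5: Two-sided p-value from the t-distribution with 7 df = 0.000088.
Step 6: alpha = 0.05. reject H0.

rho = 0.9500, p = 0.000088, reject H0 at alpha = 0.05.


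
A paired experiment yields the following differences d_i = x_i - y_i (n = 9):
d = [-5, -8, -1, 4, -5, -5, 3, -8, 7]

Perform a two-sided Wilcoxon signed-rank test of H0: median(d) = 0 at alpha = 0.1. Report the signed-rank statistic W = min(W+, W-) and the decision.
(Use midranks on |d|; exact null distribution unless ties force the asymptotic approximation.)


Step 1: Drop any zero differences (none here) and take |d_i|.
|d| = [5, 8, 1, 4, 5, 5, 3, 8, 7]
Step 2: Midrank |d_i| (ties get averaged ranks).
ranks: |5|->5, |8|->8.5, |1|->1, |4|->3, |5|->5, |5|->5, |3|->2, |8|->8.5, |7|->7
Step 3: Attach original signs; sum ranks with positive sign and with negative sign.
W+ = 3 + 2 + 7 = 12
W- = 5 + 8.5 + 1 + 5 + 5 + 8.5 = 33
(Check: W+ + W- = 45 should equal n(n+1)/2 = 45.)
Step 4: Test statistic W = min(W+, W-) = 12.
Step 5: Ties in |d|, so use the tie-corrected normal approximation.
        E[W] = n(n+1)/4 = 9*10/4 = 22.5.
        Tie groups: |d|=5 (t=3), |d|=8 (t=2); sum(t^3 - t) = 30.
        Var[W] = n(n+1)(2n+1)/24 - sum(t^3-t)/48 = 1710/24 - 30/48 = 70.625.
        z = (W - E[W]) / sqrt(Var[W]) = (12 - 22.5) / 8.4039 = -1.2494.
        Two-sided p = 2*Phi(z) = 0.211510.
Step 6: alpha = 0.1. fail to reject H0.

W+ = 12, W- = 33, W = min = 12, p = 0.211510, fail to reject H0.


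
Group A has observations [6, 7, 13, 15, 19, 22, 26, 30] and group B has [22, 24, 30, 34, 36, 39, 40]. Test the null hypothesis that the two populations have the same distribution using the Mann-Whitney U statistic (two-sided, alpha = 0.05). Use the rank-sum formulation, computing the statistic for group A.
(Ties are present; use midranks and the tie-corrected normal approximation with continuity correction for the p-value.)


Step 1: Combine and sort all 15 observations; assign midranks.
sorted (value, group): (6,X), (7,X), (13,X), (15,X), (19,X), (22,X), (22,Y), (24,Y), (26,X), (30,X), (30,Y), (34,Y), (36,Y), (39,Y), (40,Y)
ranks: 6->1, 7->2, 13->3, 15->4, 19->5, 22->6.5, 22->6.5, 24->8, 26->9, 30->10.5, 30->10.5, 34->12, 36->13, 39->14, 40->15
Step 2: Rank sum for X: R1 = 1 + 2 + 3 + 4 + 5 + 6.5 + 9 + 10.5 = 41.
Step 3: U_X = R1 - n1(n1+1)/2 = 41 - 8*9/2 = 41 - 36 = 5.
       U_Y = n1*n2 - U_X = 56 - 5 = 51.
Step 4: Ties are present, so use the tie-corrected normal approximation (with continuity correction) for the p-value.
Step 5: p-value = 0.009093; compare to alpha = 0.05. reject H0.

U_X = 5, p = 0.009093, reject H0 at alpha = 0.05.


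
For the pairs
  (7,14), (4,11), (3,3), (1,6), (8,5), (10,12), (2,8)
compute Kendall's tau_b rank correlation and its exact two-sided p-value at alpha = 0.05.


Step 1: Enumerate the 21 unordered pairs (i,j) with i<j and classify each by sign(x_j-x_i) * sign(y_j-y_i).
  (1,2):dx=-3,dy=-3->C; (1,3):dx=-4,dy=-11->C; (1,4):dx=-6,dy=-8->C; (1,5):dx=+1,dy=-9->D
  (1,6):dx=+3,dy=-2->D; (1,7):dx=-5,dy=-6->C; (2,3):dx=-1,dy=-8->C; (2,4):dx=-3,dy=-5->C
  (2,5):dx=+4,dy=-6->D; (2,6):dx=+6,dy=+1->C; (2,7):dx=-2,dy=-3->C; (3,4):dx=-2,dy=+3->D
  (3,5):dx=+5,dy=+2->C; (3,6):dx=+7,dy=+9->C; (3,7):dx=-1,dy=+5->D; (4,5):dx=+7,dy=-1->D
  (4,6):dx=+9,dy=+6->C; (4,7):dx=+1,dy=+2->C; (5,6):dx=+2,dy=+7->C; (5,7):dx=-6,dy=+3->D
  (6,7):dx=-8,dy=-4->C
Step 2: C = 14, D = 7, total pairs = 21.
Step 3: tau = (C - D)/(n(n-1)/2) = (14 - 7)/21 = 0.333333.
Step 4: Exact two-sided p-value (enumerate n! = 5040 permutations of y under H0): p = 0.381349.
Step 5: alpha = 0.05. fail to reject H0.

tau_b = 0.3333 (C=14, D=7), p = 0.381349, fail to reject H0.


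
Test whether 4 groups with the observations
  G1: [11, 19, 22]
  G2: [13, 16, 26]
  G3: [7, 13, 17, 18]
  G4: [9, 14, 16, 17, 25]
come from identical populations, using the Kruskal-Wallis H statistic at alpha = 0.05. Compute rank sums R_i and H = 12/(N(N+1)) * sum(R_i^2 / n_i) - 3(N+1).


Step 1: Combine all N = 15 observations and assign midranks.
sorted (value, group, rank): (7,G3,1), (9,G4,2), (11,G1,3), (13,G2,4.5), (13,G3,4.5), (14,G4,6), (16,G2,7.5), (16,G4,7.5), (17,G3,9.5), (17,G4,9.5), (18,G3,11), (19,G1,12), (22,G1,13), (25,G4,14), (26,G2,15)
Step 2: Sum ranks within each group.
R_1 = 28 (n_1 = 3)
R_2 = 27 (n_2 = 3)
R_3 = 26 (n_3 = 4)
R_4 = 39 (n_4 = 5)
Step 3: H = 12/(N(N+1)) * sum(R_i^2/n_i) - 3(N+1)
     = 12/(15*16) * (28^2/3 + 27^2/3 + 26^2/4 + 39^2/5) - 3*16
     = 0.050000 * 977.533 - 48
     = 0.876667.
Step 4: Ties present; correction factor C = 1 - 18/(15^3 - 15) = 0.994643. Corrected H = 0.876667 / 0.994643 = 0.881388.
Step 5: Under H0, H ~ chi^2(3); p-value = 0.829917.
Step 6: alpha = 0.05. fail to reject H0.

H = 0.8814, df = 3, p = 0.829917, fail to reject H0.


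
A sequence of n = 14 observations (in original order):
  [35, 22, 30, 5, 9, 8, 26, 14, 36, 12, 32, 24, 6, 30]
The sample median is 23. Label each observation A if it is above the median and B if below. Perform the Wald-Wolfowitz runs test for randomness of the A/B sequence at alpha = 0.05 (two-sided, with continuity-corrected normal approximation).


Step 1: Compute median = 23; label A = above, B = below.
Labels in order: ABABBBABABAABA  (n_A = 7, n_B = 7)
Step 2: Count runs R = 11.
Step 3: Under H0 (random ordering), E[R] = 2*n_A*n_B/(n_A+n_B) + 1 = 2*7*7/14 + 1 = 8.0000.
        Var[R] = 2*n_A*n_B*(2*n_A*n_B - n_A - n_B) / ((n_A+n_B)^2 * (n_A+n_B-1)) = 8232/2548 = 3.2308.
        SD[R] = 1.7974.
Step 4: Continuity-corrected z = (R - 0.5 - E[R]) / SD[R] = (11 - 0.5 - 8.0000) / 1.7974 = 1.3909.
Step 5: Two-sided p-value via normal approximation = 2*(1 - Phi(|z|)) = 0.164264.
Step 6: alpha = 0.05. fail to reject H0.

R = 11, z = 1.3909, p = 0.164264, fail to reject H0.


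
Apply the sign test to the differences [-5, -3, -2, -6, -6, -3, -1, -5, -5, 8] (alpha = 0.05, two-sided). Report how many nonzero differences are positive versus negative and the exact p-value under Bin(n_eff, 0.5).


Step 1: Discard zero differences. Original n = 10; n_eff = number of nonzero differences = 10.
Nonzero differences (with sign): -5, -3, -2, -6, -6, -3, -1, -5, -5, +8
Step 2: Count signs: positive = 1, negative = 9.
Step 3: Under H0: P(positive) = 0.5, so the number of positives S ~ Bin(10, 0.5).
Step 4: Two-sided exact p-value = sum of Bin(10,0.5) probabilities at or below the observed probability = 0.021484.
Step 5: alpha = 0.05. reject H0.

n_eff = 10, pos = 1, neg = 9, p = 0.021484, reject H0.


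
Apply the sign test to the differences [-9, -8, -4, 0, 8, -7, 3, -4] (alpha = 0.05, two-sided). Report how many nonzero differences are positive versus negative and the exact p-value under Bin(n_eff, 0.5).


Step 1: Discard zero differences. Original n = 8; n_eff = number of nonzero differences = 7.
Nonzero differences (with sign): -9, -8, -4, +8, -7, +3, -4
Step 2: Count signs: positive = 2, negative = 5.
Step 3: Under H0: P(positive) = 0.5, so the number of positives S ~ Bin(7, 0.5).
Step 4: Two-sided exact p-value = sum of Bin(7,0.5) probabilities at or below the observed probability = 0.453125.
Step 5: alpha = 0.05. fail to reject H0.

n_eff = 7, pos = 2, neg = 5, p = 0.453125, fail to reject H0.


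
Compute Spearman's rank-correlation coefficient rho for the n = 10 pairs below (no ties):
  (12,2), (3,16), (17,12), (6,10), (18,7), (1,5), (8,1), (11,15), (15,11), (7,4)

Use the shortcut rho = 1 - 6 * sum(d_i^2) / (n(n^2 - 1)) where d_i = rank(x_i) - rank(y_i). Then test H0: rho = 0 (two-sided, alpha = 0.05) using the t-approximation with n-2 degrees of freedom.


Step 1: Rank x and y separately (midranks; no ties here).
rank(x): 12->7, 3->2, 17->9, 6->3, 18->10, 1->1, 8->5, 11->6, 15->8, 7->4
rank(y): 2->2, 16->10, 12->8, 10->6, 7->5, 5->4, 1->1, 15->9, 11->7, 4->3
Step 2: d_i = R_x(i) - R_y(i); compute d_i^2.
  (7-2)^2=25, (2-10)^2=64, (9-8)^2=1, (3-6)^2=9, (10-5)^2=25, (1-4)^2=9, (5-1)^2=16, (6-9)^2=9, (8-7)^2=1, (4-3)^2=1
sum(d^2) = 160.
Step 3: rho = 1 - 6*160 / (10*(10^2 - 1)) = 1 - 960/990 = 0.030303.
Step 4: Under H0, t = rho * sqrt((n-2)/(1-rho^2)) = 0.0857 ~ t(8).
Step 5: Two-sided p-value from the t-distribution with 8 df = 0.933773.
Step 6: alpha = 0.05. fail to reject H0.

rho = 0.0303, p = 0.933773, fail to reject H0 at alpha = 0.05.


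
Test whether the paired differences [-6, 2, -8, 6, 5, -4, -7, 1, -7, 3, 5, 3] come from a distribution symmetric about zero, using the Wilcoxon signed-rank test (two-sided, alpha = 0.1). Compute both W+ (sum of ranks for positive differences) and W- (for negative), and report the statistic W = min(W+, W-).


Step 1: Drop any zero differences (none here) and take |d_i|.
|d| = [6, 2, 8, 6, 5, 4, 7, 1, 7, 3, 5, 3]
Step 2: Midrank |d_i| (ties get averaged ranks).
ranks: |6|->8.5, |2|->2, |8|->12, |6|->8.5, |5|->6.5, |4|->5, |7|->10.5, |1|->1, |7|->10.5, |3|->3.5, |5|->6.5, |3|->3.5
Step 3: Attach original signs; sum ranks with positive sign and with negative sign.
W+ = 2 + 8.5 + 6.5 + 1 + 3.5 + 6.5 + 3.5 = 31.5
W- = 8.5 + 12 + 5 + 10.5 + 10.5 = 46.5
(Check: W+ + W- = 78 should equal n(n+1)/2 = 78.)
Step 4: Test statistic W = min(W+, W-) = 31.5.
Step 5: Ties in |d|, so use the tie-corrected normal approximation.
        E[W] = n(n+1)/4 = 12*13/4 = 39.
        Tie groups: |d|=3 (t=2), |d|=5 (t=2), |d|=6 (t=2), |d|=7 (t=2); sum(t^3 - t) = 24.
        Var[W] = n(n+1)(2n+1)/24 - sum(t^3-t)/48 = 3900/24 - 24/48 = 162.
        z = (W - E[W]) / sqrt(Var[W]) = (31.5 - 39) / 12.7279 = -0.5893.
        Two-sided p = 2*Phi(z) = 0.555690.
Step 6: alpha = 0.1. fail to reject H0.

W+ = 31.5, W- = 46.5, W = min = 31.5, p = 0.555690, fail to reject H0.


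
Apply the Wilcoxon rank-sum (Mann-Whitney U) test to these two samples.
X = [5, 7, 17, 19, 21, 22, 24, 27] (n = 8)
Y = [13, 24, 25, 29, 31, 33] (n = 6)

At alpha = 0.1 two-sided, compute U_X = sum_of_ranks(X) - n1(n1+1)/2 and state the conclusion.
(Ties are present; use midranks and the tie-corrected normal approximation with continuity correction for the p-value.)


Step 1: Combine and sort all 14 observations; assign midranks.
sorted (value, group): (5,X), (7,X), (13,Y), (17,X), (19,X), (21,X), (22,X), (24,X), (24,Y), (25,Y), (27,X), (29,Y), (31,Y), (33,Y)
ranks: 5->1, 7->2, 13->3, 17->4, 19->5, 21->6, 22->7, 24->8.5, 24->8.5, 25->10, 27->11, 29->12, 31->13, 33->14
Step 2: Rank sum for X: R1 = 1 + 2 + 4 + 5 + 6 + 7 + 8.5 + 11 = 44.5.
Step 3: U_X = R1 - n1(n1+1)/2 = 44.5 - 8*9/2 = 44.5 - 36 = 8.5.
       U_Y = n1*n2 - U_X = 48 - 8.5 = 39.5.
Step 4: Ties are present, so use the tie-corrected normal approximation (with continuity correction) for the p-value.
Step 5: p-value = 0.052547; compare to alpha = 0.1. reject H0.

U_X = 8.5, p = 0.052547, reject H0 at alpha = 0.1.


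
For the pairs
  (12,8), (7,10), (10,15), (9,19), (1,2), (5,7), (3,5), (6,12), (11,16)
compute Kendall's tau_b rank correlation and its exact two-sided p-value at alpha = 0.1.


Step 1: Enumerate the 36 unordered pairs (i,j) with i<j and classify each by sign(x_j-x_i) * sign(y_j-y_i).
  (1,2):dx=-5,dy=+2->D; (1,3):dx=-2,dy=+7->D; (1,4):dx=-3,dy=+11->D; (1,5):dx=-11,dy=-6->C
  (1,6):dx=-7,dy=-1->C; (1,7):dx=-9,dy=-3->C; (1,8):dx=-6,dy=+4->D; (1,9):dx=-1,dy=+8->D
  (2,3):dx=+3,dy=+5->C; (2,4):dx=+2,dy=+9->C; (2,5):dx=-6,dy=-8->C; (2,6):dx=-2,dy=-3->C
  (2,7):dx=-4,dy=-5->C; (2,8):dx=-1,dy=+2->D; (2,9):dx=+4,dy=+6->C; (3,4):dx=-1,dy=+4->D
  (3,5):dx=-9,dy=-13->C; (3,6):dx=-5,dy=-8->C; (3,7):dx=-7,dy=-10->C; (3,8):dx=-4,dy=-3->C
  (3,9):dx=+1,dy=+1->C; (4,5):dx=-8,dy=-17->C; (4,6):dx=-4,dy=-12->C; (4,7):dx=-6,dy=-14->C
  (4,8):dx=-3,dy=-7->C; (4,9):dx=+2,dy=-3->D; (5,6):dx=+4,dy=+5->C; (5,7):dx=+2,dy=+3->C
  (5,8):dx=+5,dy=+10->C; (5,9):dx=+10,dy=+14->C; (6,7):dx=-2,dy=-2->C; (6,8):dx=+1,dy=+5->C
  (6,9):dx=+6,dy=+9->C; (7,8):dx=+3,dy=+7->C; (7,9):dx=+8,dy=+11->C; (8,9):dx=+5,dy=+4->C
Step 2: C = 28, D = 8, total pairs = 36.
Step 3: tau = (C - D)/(n(n-1)/2) = (28 - 8)/36 = 0.555556.
Step 4: Exact two-sided p-value (enumerate n! = 362880 permutations of y under H0): p = 0.044615.
Step 5: alpha = 0.1. reject H0.

tau_b = 0.5556 (C=28, D=8), p = 0.044615, reject H0.


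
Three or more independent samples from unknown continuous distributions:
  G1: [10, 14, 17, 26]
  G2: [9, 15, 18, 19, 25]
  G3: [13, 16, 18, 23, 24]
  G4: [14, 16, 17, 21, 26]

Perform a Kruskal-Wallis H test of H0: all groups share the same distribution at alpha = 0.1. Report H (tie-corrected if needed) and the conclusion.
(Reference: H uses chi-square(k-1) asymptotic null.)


Step 1: Combine all N = 19 observations and assign midranks.
sorted (value, group, rank): (9,G2,1), (10,G1,2), (13,G3,3), (14,G1,4.5), (14,G4,4.5), (15,G2,6), (16,G3,7.5), (16,G4,7.5), (17,G1,9.5), (17,G4,9.5), (18,G2,11.5), (18,G3,11.5), (19,G2,13), (21,G4,14), (23,G3,15), (24,G3,16), (25,G2,17), (26,G1,18.5), (26,G4,18.5)
Step 2: Sum ranks within each group.
R_1 = 34.5 (n_1 = 4)
R_2 = 48.5 (n_2 = 5)
R_3 = 53 (n_3 = 5)
R_4 = 54 (n_4 = 5)
Step 3: H = 12/(N(N+1)) * sum(R_i^2/n_i) - 3(N+1)
     = 12/(19*20) * (34.5^2/4 + 48.5^2/5 + 53^2/5 + 54^2/5) - 3*20
     = 0.031579 * 1913.01 - 60
     = 0.410921.
Step 4: Ties present; correction factor C = 1 - 30/(19^3 - 19) = 0.995614. Corrected H = 0.410921 / 0.995614 = 0.412731.
Step 5: Under H0, H ~ chi^2(3); p-value = 0.937600.
Step 6: alpha = 0.1. fail to reject H0.

H = 0.4127, df = 3, p = 0.937600, fail to reject H0.


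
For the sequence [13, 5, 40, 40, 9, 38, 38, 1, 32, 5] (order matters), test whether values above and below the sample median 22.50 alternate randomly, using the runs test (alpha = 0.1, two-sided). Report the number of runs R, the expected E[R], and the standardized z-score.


Step 1: Compute median = 22.50; label A = above, B = below.
Labels in order: BBAABAABAB  (n_A = 5, n_B = 5)
Step 2: Count runs R = 7.
Step 3: Under H0 (random ordering), E[R] = 2*n_A*n_B/(n_A+n_B) + 1 = 2*5*5/10 + 1 = 6.0000.
        Var[R] = 2*n_A*n_B*(2*n_A*n_B - n_A - n_B) / ((n_A+n_B)^2 * (n_A+n_B-1)) = 2000/900 = 2.2222.
        SD[R] = 1.4907.
Step 4: Continuity-corrected z = (R - 0.5 - E[R]) / SD[R] = (7 - 0.5 - 6.0000) / 1.4907 = 0.3354.
Step 5: Two-sided p-value via normal approximation = 2*(1 - Phi(|z|)) = 0.737316.
Step 6: alpha = 0.1. fail to reject H0.

R = 7, z = 0.3354, p = 0.737316, fail to reject H0.


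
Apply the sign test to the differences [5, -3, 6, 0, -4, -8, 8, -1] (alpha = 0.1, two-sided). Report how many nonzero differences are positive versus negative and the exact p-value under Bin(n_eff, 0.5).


Step 1: Discard zero differences. Original n = 8; n_eff = number of nonzero differences = 7.
Nonzero differences (with sign): +5, -3, +6, -4, -8, +8, -1
Step 2: Count signs: positive = 3, negative = 4.
Step 3: Under H0: P(positive) = 0.5, so the number of positives S ~ Bin(7, 0.5).
Step 4: Two-sided exact p-value = sum of Bin(7,0.5) probabilities at or below the observed probability = 1.000000.
Step 5: alpha = 0.1. fail to reject H0.

n_eff = 7, pos = 3, neg = 4, p = 1.000000, fail to reject H0.


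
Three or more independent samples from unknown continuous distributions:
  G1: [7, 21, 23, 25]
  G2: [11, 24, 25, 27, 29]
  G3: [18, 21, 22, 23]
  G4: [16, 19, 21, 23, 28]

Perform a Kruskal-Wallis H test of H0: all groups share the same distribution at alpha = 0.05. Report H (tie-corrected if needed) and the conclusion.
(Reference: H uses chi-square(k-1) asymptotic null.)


Step 1: Combine all N = 18 observations and assign midranks.
sorted (value, group, rank): (7,G1,1), (11,G2,2), (16,G4,3), (18,G3,4), (19,G4,5), (21,G1,7), (21,G3,7), (21,G4,7), (22,G3,9), (23,G1,11), (23,G3,11), (23,G4,11), (24,G2,13), (25,G1,14.5), (25,G2,14.5), (27,G2,16), (28,G4,17), (29,G2,18)
Step 2: Sum ranks within each group.
R_1 = 33.5 (n_1 = 4)
R_2 = 63.5 (n_2 = 5)
R_3 = 31 (n_3 = 4)
R_4 = 43 (n_4 = 5)
Step 3: H = 12/(N(N+1)) * sum(R_i^2/n_i) - 3(N+1)
     = 12/(18*19) * (33.5^2/4 + 63.5^2/5 + 31^2/4 + 43^2/5) - 3*19
     = 0.035088 * 1697.06 - 57
     = 2.546053.
Step 4: Ties present; correction factor C = 1 - 54/(18^3 - 18) = 0.990712. Corrected H = 2.546053 / 0.990712 = 2.569922.
Step 5: Under H0, H ~ chi^2(3); p-value = 0.462787.
Step 6: alpha = 0.05. fail to reject H0.

H = 2.5699, df = 3, p = 0.462787, fail to reject H0.


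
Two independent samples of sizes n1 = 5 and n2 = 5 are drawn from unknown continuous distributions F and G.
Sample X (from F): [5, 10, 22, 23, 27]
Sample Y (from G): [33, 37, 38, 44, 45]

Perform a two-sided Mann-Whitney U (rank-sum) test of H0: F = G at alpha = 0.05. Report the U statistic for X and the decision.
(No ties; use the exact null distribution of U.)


Step 1: Combine and sort all 10 observations; assign midranks.
sorted (value, group): (5,X), (10,X), (22,X), (23,X), (27,X), (33,Y), (37,Y), (38,Y), (44,Y), (45,Y)
ranks: 5->1, 10->2, 22->3, 23->4, 27->5, 33->6, 37->7, 38->8, 44->9, 45->10
Step 2: Rank sum for X: R1 = 1 + 2 + 3 + 4 + 5 = 15.
Step 3: U_X = R1 - n1(n1+1)/2 = 15 - 5*6/2 = 15 - 15 = 0.
       U_Y = n1*n2 - U_X = 25 - 0 = 25.
Step 4: No ties, so the exact null distribution of U (based on enumerating the C(10,5) = 252 equally likely rank assignments) gives the two-sided p-value.
Step 5: p-value = 0.007937; compare to alpha = 0.05. reject H0.

U_X = 0, p = 0.007937, reject H0 at alpha = 0.05.


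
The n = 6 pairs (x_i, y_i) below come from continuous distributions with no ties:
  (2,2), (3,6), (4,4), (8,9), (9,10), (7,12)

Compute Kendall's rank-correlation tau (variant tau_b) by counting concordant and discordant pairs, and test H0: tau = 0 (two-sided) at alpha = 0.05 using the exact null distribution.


Step 1: Enumerate the 15 unordered pairs (i,j) with i<j and classify each by sign(x_j-x_i) * sign(y_j-y_i).
  (1,2):dx=+1,dy=+4->C; (1,3):dx=+2,dy=+2->C; (1,4):dx=+6,dy=+7->C; (1,5):dx=+7,dy=+8->C
  (1,6):dx=+5,dy=+10->C; (2,3):dx=+1,dy=-2->D; (2,4):dx=+5,dy=+3->C; (2,5):dx=+6,dy=+4->C
  (2,6):dx=+4,dy=+6->C; (3,4):dx=+4,dy=+5->C; (3,5):dx=+5,dy=+6->C; (3,6):dx=+3,dy=+8->C
  (4,5):dx=+1,dy=+1->C; (4,6):dx=-1,dy=+3->D; (5,6):dx=-2,dy=+2->D
Step 2: C = 12, D = 3, total pairs = 15.
Step 3: tau = (C - D)/(n(n-1)/2) = (12 - 3)/15 = 0.600000.
Step 4: Exact two-sided p-value (enumerate n! = 720 permutations of y under H0): p = 0.136111.
Step 5: alpha = 0.05. fail to reject H0.

tau_b = 0.6000 (C=12, D=3), p = 0.136111, fail to reject H0.


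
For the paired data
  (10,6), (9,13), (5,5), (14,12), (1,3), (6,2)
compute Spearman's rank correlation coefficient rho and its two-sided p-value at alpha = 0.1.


Step 1: Rank x and y separately (midranks; no ties here).
rank(x): 10->5, 9->4, 5->2, 14->6, 1->1, 6->3
rank(y): 6->4, 13->6, 5->3, 12->5, 3->2, 2->1
Step 2: d_i = R_x(i) - R_y(i); compute d_i^2.
  (5-4)^2=1, (4-6)^2=4, (2-3)^2=1, (6-5)^2=1, (1-2)^2=1, (3-1)^2=4
sum(d^2) = 12.
Step 3: rho = 1 - 6*12 / (6*(6^2 - 1)) = 1 - 72/210 = 0.657143.
Step 4: Under H0, t = rho * sqrt((n-2)/(1-rho^2)) = 1.7436 ~ t(4).
Step 5: Two-sided p-value from the t-distribution with 4 df = 0.156175.
Step 6: alpha = 0.1. fail to reject H0.

rho = 0.6571, p = 0.156175, fail to reject H0 at alpha = 0.1.


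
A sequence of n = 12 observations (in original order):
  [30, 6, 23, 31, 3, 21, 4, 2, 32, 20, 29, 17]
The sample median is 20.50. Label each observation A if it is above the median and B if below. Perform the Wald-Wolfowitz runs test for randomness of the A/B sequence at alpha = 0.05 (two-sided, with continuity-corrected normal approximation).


Step 1: Compute median = 20.50; label A = above, B = below.
Labels in order: ABAABABBABAB  (n_A = 6, n_B = 6)
Step 2: Count runs R = 10.
Step 3: Under H0 (random ordering), E[R] = 2*n_A*n_B/(n_A+n_B) + 1 = 2*6*6/12 + 1 = 7.0000.
        Var[R] = 2*n_A*n_B*(2*n_A*n_B - n_A - n_B) / ((n_A+n_B)^2 * (n_A+n_B-1)) = 4320/1584 = 2.7273.
        SD[R] = 1.6514.
Step 4: Continuity-corrected z = (R - 0.5 - E[R]) / SD[R] = (10 - 0.5 - 7.0000) / 1.6514 = 1.5138.
Step 5: Two-sided p-value via normal approximation = 2*(1 - Phi(|z|)) = 0.130070.
Step 6: alpha = 0.05. fail to reject H0.

R = 10, z = 1.5138, p = 0.130070, fail to reject H0.


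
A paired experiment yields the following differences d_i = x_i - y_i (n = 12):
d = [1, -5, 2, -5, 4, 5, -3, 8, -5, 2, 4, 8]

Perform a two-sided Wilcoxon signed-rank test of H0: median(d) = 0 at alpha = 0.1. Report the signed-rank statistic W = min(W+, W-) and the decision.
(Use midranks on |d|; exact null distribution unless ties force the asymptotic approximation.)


Step 1: Drop any zero differences (none here) and take |d_i|.
|d| = [1, 5, 2, 5, 4, 5, 3, 8, 5, 2, 4, 8]
Step 2: Midrank |d_i| (ties get averaged ranks).
ranks: |1|->1, |5|->8.5, |2|->2.5, |5|->8.5, |4|->5.5, |5|->8.5, |3|->4, |8|->11.5, |5|->8.5, |2|->2.5, |4|->5.5, |8|->11.5
Step 3: Attach original signs; sum ranks with positive sign and with negative sign.
W+ = 1 + 2.5 + 5.5 + 8.5 + 11.5 + 2.5 + 5.5 + 11.5 = 48.5
W- = 8.5 + 8.5 + 4 + 8.5 = 29.5
(Check: W+ + W- = 78 should equal n(n+1)/2 = 78.)
Step 4: Test statistic W = min(W+, W-) = 29.5.
Step 5: Ties in |d|, so use the tie-corrected normal approximation.
        E[W] = n(n+1)/4 = 12*13/4 = 39.
        Tie groups: |d|=2 (t=2), |d|=4 (t=2), |d|=5 (t=4), |d|=8 (t=2); sum(t^3 - t) = 78.
        Var[W] = n(n+1)(2n+1)/24 - sum(t^3-t)/48 = 3900/24 - 78/48 = 160.875.
        z = (W - E[W]) / sqrt(Var[W]) = (29.5 - 39) / 12.6837 = -0.7490.
        Two-sided p = 2*Phi(z) = 0.453860.
Step 6: alpha = 0.1. fail to reject H0.

W+ = 48.5, W- = 29.5, W = min = 29.5, p = 0.453860, fail to reject H0.


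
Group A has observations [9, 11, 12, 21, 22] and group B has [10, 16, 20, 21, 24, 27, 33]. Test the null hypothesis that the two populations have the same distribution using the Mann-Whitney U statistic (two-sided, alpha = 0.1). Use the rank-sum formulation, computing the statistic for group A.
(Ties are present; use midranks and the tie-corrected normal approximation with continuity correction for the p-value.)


Step 1: Combine and sort all 12 observations; assign midranks.
sorted (value, group): (9,X), (10,Y), (11,X), (12,X), (16,Y), (20,Y), (21,X), (21,Y), (22,X), (24,Y), (27,Y), (33,Y)
ranks: 9->1, 10->2, 11->3, 12->4, 16->5, 20->6, 21->7.5, 21->7.5, 22->9, 24->10, 27->11, 33->12
Step 2: Rank sum for X: R1 = 1 + 3 + 4 + 7.5 + 9 = 24.5.
Step 3: U_X = R1 - n1(n1+1)/2 = 24.5 - 5*6/2 = 24.5 - 15 = 9.5.
       U_Y = n1*n2 - U_X = 35 - 9.5 = 25.5.
Step 4: Ties are present, so use the tie-corrected normal approximation (with continuity correction) for the p-value.
Step 5: p-value = 0.222415; compare to alpha = 0.1. fail to reject H0.

U_X = 9.5, p = 0.222415, fail to reject H0 at alpha = 0.1.


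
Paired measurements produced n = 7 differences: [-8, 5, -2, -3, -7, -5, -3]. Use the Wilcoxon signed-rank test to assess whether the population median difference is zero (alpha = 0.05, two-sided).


Step 1: Drop any zero differences (none here) and take |d_i|.
|d| = [8, 5, 2, 3, 7, 5, 3]
Step 2: Midrank |d_i| (ties get averaged ranks).
ranks: |8|->7, |5|->4.5, |2|->1, |3|->2.5, |7|->6, |5|->4.5, |3|->2.5
Step 3: Attach original signs; sum ranks with positive sign and with negative sign.
W+ = 4.5 = 4.5
W- = 7 + 1 + 2.5 + 6 + 4.5 + 2.5 = 23.5
(Check: W+ + W- = 28 should equal n(n+1)/2 = 28.)
Step 4: Test statistic W = min(W+, W-) = 4.5.
Step 5: Ties in |d|, so use the tie-corrected normal approximation.
        E[W] = n(n+1)/4 = 7*8/4 = 14.
        Tie groups: |d|=3 (t=2), |d|=5 (t=2); sum(t^3 - t) = 12.
        Var[W] = n(n+1)(2n+1)/24 - sum(t^3-t)/48 = 840/24 - 12/48 = 34.75.
        z = (W - E[W]) / sqrt(Var[W]) = (4.5 - 14) / 5.8949 = -1.6116.
        Two-sided p = 2*Phi(z) = 0.107058.
Step 6: alpha = 0.05. fail to reject H0.

W+ = 4.5, W- = 23.5, W = min = 4.5, p = 0.107058, fail to reject H0.


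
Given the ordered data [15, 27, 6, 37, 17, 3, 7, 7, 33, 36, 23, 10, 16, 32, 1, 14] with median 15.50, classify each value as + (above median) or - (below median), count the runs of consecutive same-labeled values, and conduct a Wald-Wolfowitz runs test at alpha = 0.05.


Step 1: Compute median = 15.50; label A = above, B = below.
Labels in order: BABAABBBAAABAABB  (n_A = 8, n_B = 8)
Step 2: Count runs R = 9.
Step 3: Under H0 (random ordering), E[R] = 2*n_A*n_B/(n_A+n_B) + 1 = 2*8*8/16 + 1 = 9.0000.
        Var[R] = 2*n_A*n_B*(2*n_A*n_B - n_A - n_B) / ((n_A+n_B)^2 * (n_A+n_B-1)) = 14336/3840 = 3.7333.
        SD[R] = 1.9322.
Step 4: R = E[R], so z = 0 with no continuity correction.
Step 5: Two-sided p-value via normal approximation = 2*(1 - Phi(|z|)) = 1.000000.
Step 6: alpha = 0.05. fail to reject H0.

R = 9, z = 0.0000, p = 1.000000, fail to reject H0.


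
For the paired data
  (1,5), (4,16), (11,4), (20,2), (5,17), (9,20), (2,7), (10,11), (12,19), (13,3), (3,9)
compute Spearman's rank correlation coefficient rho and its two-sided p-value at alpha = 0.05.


Step 1: Rank x and y separately (midranks; no ties here).
rank(x): 1->1, 4->4, 11->8, 20->11, 5->5, 9->6, 2->2, 10->7, 12->9, 13->10, 3->3
rank(y): 5->4, 16->8, 4->3, 2->1, 17->9, 20->11, 7->5, 11->7, 19->10, 3->2, 9->6
Step 2: d_i = R_x(i) - R_y(i); compute d_i^2.
  (1-4)^2=9, (4-8)^2=16, (8-3)^2=25, (11-1)^2=100, (5-9)^2=16, (6-11)^2=25, (2-5)^2=9, (7-7)^2=0, (9-10)^2=1, (10-2)^2=64, (3-6)^2=9
sum(d^2) = 274.
Step 3: rho = 1 - 6*274 / (11*(11^2 - 1)) = 1 - 1644/1320 = -0.245455.
Step 4: Under H0, t = rho * sqrt((n-2)/(1-rho^2)) = -0.7596 ~ t(9).
Step 5: Two-sided p-value from the t-distribution with 9 df = 0.466922.
Step 6: alpha = 0.05. fail to reject H0.

rho = -0.2455, p = 0.466922, fail to reject H0 at alpha = 0.05.


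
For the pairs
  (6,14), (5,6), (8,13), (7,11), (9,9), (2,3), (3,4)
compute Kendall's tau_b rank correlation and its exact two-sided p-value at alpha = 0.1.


Step 1: Enumerate the 21 unordered pairs (i,j) with i<j and classify each by sign(x_j-x_i) * sign(y_j-y_i).
  (1,2):dx=-1,dy=-8->C; (1,3):dx=+2,dy=-1->D; (1,4):dx=+1,dy=-3->D; (1,5):dx=+3,dy=-5->D
  (1,6):dx=-4,dy=-11->C; (1,7):dx=-3,dy=-10->C; (2,3):dx=+3,dy=+7->C; (2,4):dx=+2,dy=+5->C
  (2,5):dx=+4,dy=+3->C; (2,6):dx=-3,dy=-3->C; (2,7):dx=-2,dy=-2->C; (3,4):dx=-1,dy=-2->C
  (3,5):dx=+1,dy=-4->D; (3,6):dx=-6,dy=-10->C; (3,7):dx=-5,dy=-9->C; (4,5):dx=+2,dy=-2->D
  (4,6):dx=-5,dy=-8->C; (4,7):dx=-4,dy=-7->C; (5,6):dx=-7,dy=-6->C; (5,7):dx=-6,dy=-5->C
  (6,7):dx=+1,dy=+1->C
Step 2: C = 16, D = 5, total pairs = 21.
Step 3: tau = (C - D)/(n(n-1)/2) = (16 - 5)/21 = 0.523810.
Step 4: Exact two-sided p-value (enumerate n! = 5040 permutations of y under H0): p = 0.136111.
Step 5: alpha = 0.1. fail to reject H0.

tau_b = 0.5238 (C=16, D=5), p = 0.136111, fail to reject H0.


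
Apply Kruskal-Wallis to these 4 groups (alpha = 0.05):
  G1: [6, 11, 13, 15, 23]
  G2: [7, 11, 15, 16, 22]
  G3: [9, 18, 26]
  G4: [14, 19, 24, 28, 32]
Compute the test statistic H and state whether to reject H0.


Step 1: Combine all N = 18 observations and assign midranks.
sorted (value, group, rank): (6,G1,1), (7,G2,2), (9,G3,3), (11,G1,4.5), (11,G2,4.5), (13,G1,6), (14,G4,7), (15,G1,8.5), (15,G2,8.5), (16,G2,10), (18,G3,11), (19,G4,12), (22,G2,13), (23,G1,14), (24,G4,15), (26,G3,16), (28,G4,17), (32,G4,18)
Step 2: Sum ranks within each group.
R_1 = 34 (n_1 = 5)
R_2 = 38 (n_2 = 5)
R_3 = 30 (n_3 = 3)
R_4 = 69 (n_4 = 5)
Step 3: H = 12/(N(N+1)) * sum(R_i^2/n_i) - 3(N+1)
     = 12/(18*19) * (34^2/5 + 38^2/5 + 30^2/3 + 69^2/5) - 3*19
     = 0.035088 * 1772.2 - 57
     = 5.182456.
Step 4: Ties present; correction factor C = 1 - 12/(18^3 - 18) = 0.997936. Corrected H = 5.182456 / 0.997936 = 5.193175.
Step 5: Under H0, H ~ chi^2(3); p-value = 0.158186.
Step 6: alpha = 0.05. fail to reject H0.

H = 5.1932, df = 3, p = 0.158186, fail to reject H0.


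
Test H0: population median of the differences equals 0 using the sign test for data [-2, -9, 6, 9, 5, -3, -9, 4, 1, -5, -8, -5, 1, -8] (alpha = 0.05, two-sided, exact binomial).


Step 1: Discard zero differences. Original n = 14; n_eff = number of nonzero differences = 14.
Nonzero differences (with sign): -2, -9, +6, +9, +5, -3, -9, +4, +1, -5, -8, -5, +1, -8
Step 2: Count signs: positive = 6, negative = 8.
Step 3: Under H0: P(positive) = 0.5, so the number of positives S ~ Bin(14, 0.5).
Step 4: Two-sided exact p-value = sum of Bin(14,0.5) probabilities at or below the observed probability = 0.790527.
Step 5: alpha = 0.05. fail to reject H0.

n_eff = 14, pos = 6, neg = 8, p = 0.790527, fail to reject H0.


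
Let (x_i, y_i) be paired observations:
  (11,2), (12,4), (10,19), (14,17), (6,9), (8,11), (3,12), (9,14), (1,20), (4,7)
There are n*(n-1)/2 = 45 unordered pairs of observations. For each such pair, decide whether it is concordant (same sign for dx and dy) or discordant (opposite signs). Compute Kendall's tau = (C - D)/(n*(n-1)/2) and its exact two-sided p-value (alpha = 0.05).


Step 1: Enumerate the 45 unordered pairs (i,j) with i<j and classify each by sign(x_j-x_i) * sign(y_j-y_i).
  (1,2):dx=+1,dy=+2->C; (1,3):dx=-1,dy=+17->D; (1,4):dx=+3,dy=+15->C; (1,5):dx=-5,dy=+7->D
  (1,6):dx=-3,dy=+9->D; (1,7):dx=-8,dy=+10->D; (1,8):dx=-2,dy=+12->D; (1,9):dx=-10,dy=+18->D
  (1,10):dx=-7,dy=+5->D; (2,3):dx=-2,dy=+15->D; (2,4):dx=+2,dy=+13->C; (2,5):dx=-6,dy=+5->D
  (2,6):dx=-4,dy=+7->D; (2,7):dx=-9,dy=+8->D; (2,8):dx=-3,dy=+10->D; (2,9):dx=-11,dy=+16->D
  (2,10):dx=-8,dy=+3->D; (3,4):dx=+4,dy=-2->D; (3,5):dx=-4,dy=-10->C; (3,6):dx=-2,dy=-8->C
  (3,7):dx=-7,dy=-7->C; (3,8):dx=-1,dy=-5->C; (3,9):dx=-9,dy=+1->D; (3,10):dx=-6,dy=-12->C
  (4,5):dx=-8,dy=-8->C; (4,6):dx=-6,dy=-6->C; (4,7):dx=-11,dy=-5->C; (4,8):dx=-5,dy=-3->C
  (4,9):dx=-13,dy=+3->D; (4,10):dx=-10,dy=-10->C; (5,6):dx=+2,dy=+2->C; (5,7):dx=-3,dy=+3->D
  (5,8):dx=+3,dy=+5->C; (5,9):dx=-5,dy=+11->D; (5,10):dx=-2,dy=-2->C; (6,7):dx=-5,dy=+1->D
  (6,8):dx=+1,dy=+3->C; (6,9):dx=-7,dy=+9->D; (6,10):dx=-4,dy=-4->C; (7,8):dx=+6,dy=+2->C
  (7,9):dx=-2,dy=+8->D; (7,10):dx=+1,dy=-5->D; (8,9):dx=-8,dy=+6->D; (8,10):dx=-5,dy=-7->C
  (9,10):dx=+3,dy=-13->D
Step 2: C = 20, D = 25, total pairs = 45.
Step 3: tau = (C - D)/(n(n-1)/2) = (20 - 25)/45 = -0.111111.
Step 4: Exact two-sided p-value (enumerate n! = 3628800 permutations of y under H0): p = 0.727490.
Step 5: alpha = 0.05. fail to reject H0.

tau_b = -0.1111 (C=20, D=25), p = 0.727490, fail to reject H0.
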